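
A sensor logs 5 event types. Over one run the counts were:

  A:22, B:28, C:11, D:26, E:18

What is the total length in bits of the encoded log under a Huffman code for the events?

239

Merge the two smallest weights repeatedly:
C(11) + E(18) → 29
A(22) + D(26) → 48
B(28) + 29 → 57
48 + 57 → 105
The encoded length is the sum of every internal node's weight: 29 + 48 + 57 + 105 = 239 bits.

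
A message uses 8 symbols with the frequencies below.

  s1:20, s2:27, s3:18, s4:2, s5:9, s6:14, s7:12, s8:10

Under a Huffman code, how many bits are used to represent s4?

4

Repeatedly merge the two smallest:
merge s4(2) and s5(9): 11
merge s8(10) and 11: 21
merge s7(12) and s6(14): 26
merge s3(18) and s1(20): 38
merge 21 and 26: 47
merge s2(27) and 38: 65
merge 47 and 65: 112
s4 sits 4 levels below the root, so its codeword is 4 bits.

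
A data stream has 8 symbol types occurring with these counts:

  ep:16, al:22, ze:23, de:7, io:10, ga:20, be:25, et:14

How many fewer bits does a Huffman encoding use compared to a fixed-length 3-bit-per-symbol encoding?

Fixed-length: 3 bits × 137 symbols = 411 bits.
Huffman merges:
de(7) + io(10) → 17
et(14) + ep(16) → 30
17 + ga(20) → 37
al(22) + ze(23) → 45
be(25) + 30 → 55
37 + 45 → 82
55 + 82 → 137
Huffman total = 17 + 30 + 37 + 45 + 55 + 82 + 137 = 403 bits.
Saving = 411 − 403 = 8 bits.

8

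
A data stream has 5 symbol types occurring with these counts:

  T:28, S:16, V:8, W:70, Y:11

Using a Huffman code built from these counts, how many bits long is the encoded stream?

250

Build the Huffman tree bottom-up:
combine V(8), Y(11) → 19
combine S(16), 19 → 35
combine T(28), 35 → 63
combine 63, W(70) → 133
Total encoded bits = sum of merged weights = 19 + 35 + 63 + 133 = 250.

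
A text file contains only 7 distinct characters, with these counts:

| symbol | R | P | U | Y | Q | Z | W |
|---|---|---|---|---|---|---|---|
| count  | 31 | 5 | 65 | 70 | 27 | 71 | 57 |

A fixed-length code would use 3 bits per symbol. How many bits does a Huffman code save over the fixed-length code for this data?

111

Fixed-length: 3 bits × 326 symbols = 978 bits.
Huffman merges:
combine P(5), Q(27) → 32
combine R(31), 32 → 63
combine W(57), 63 → 120
combine U(65), Y(70) → 135
combine Z(71), 120 → 191
combine 135, 191 → 326
Huffman total = 32 + 63 + 120 + 135 + 191 + 326 = 867 bits.
Saving = 978 − 867 = 111 bits.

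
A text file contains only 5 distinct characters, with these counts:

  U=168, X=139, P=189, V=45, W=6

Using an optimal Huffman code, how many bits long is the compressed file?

1145

Greedily combine the two least-frequent nodes:
merge W(6) and V(45): 51
merge 51 and X(139): 190
merge U(168) and P(189): 357
merge 190 and 357: 547
Each symbol's bit-cost is frequency × depth; summing gives 1145 bits (equivalently 51 + 190 + 357 + 547).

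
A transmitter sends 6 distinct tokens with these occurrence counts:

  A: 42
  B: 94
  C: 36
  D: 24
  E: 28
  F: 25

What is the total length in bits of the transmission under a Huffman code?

608

Greedily combine the two least-frequent nodes:
merge D(24) and F(25): 49
merge E(28) and C(36): 64
merge A(42) and 49: 91
merge 64 and 91: 155
merge B(94) and 155: 249
Each symbol's bit-cost is frequency × depth; summing gives 608 bits (equivalently 49 + 64 + 91 + 155 + 249).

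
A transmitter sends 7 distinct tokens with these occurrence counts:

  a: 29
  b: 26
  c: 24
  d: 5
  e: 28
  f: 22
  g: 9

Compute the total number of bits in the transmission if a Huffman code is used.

Merge the two smallest weights repeatedly:
combine d(5), g(9) → 14
combine 14, f(22) → 36
combine c(24), b(26) → 50
combine e(28), a(29) → 57
combine 36, 50 → 86
combine 57, 86 → 143
Each symbol's bit-cost is frequency × depth; summing gives 386 bits (equivalently 14 + 36 + 50 + 57 + 86 + 143).

386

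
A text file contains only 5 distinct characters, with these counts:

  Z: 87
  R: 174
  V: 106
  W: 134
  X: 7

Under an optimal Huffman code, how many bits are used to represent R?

2

Huffman merges, smallest pair first:
combine X(7), Z(87) → 94
combine 94, V(106) → 200
combine W(134), R(174) → 308
combine 200, 308 → 508
The subtree containing R is merged 2 times, so code length = 2.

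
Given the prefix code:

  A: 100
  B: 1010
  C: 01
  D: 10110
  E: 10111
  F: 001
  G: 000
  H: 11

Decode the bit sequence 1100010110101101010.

Read left to right; each codeword is recognised as soon as it completes (prefix code):
  11→H | 000→G | 10110→D | 10110→D | 1010→B
Decoded message: HGDDB

HGDDB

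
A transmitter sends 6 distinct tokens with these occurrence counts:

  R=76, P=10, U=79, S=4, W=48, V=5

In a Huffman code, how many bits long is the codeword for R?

Repeatedly merge the two smallest:
merge S(4) and V(5): 9
merge 9 and P(10): 19
merge 19 and W(48): 67
merge 67 and R(76): 143
merge U(79) and 143: 222
R's leaf is at depth 2, giving a 2-bit codeword.

2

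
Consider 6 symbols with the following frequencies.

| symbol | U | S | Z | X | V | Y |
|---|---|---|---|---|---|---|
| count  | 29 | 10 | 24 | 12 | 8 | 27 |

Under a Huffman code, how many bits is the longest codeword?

Merge the two lowest-weight nodes at each step:
V(8) + S(10) → 18
X(12) + 18 → 30
Z(24) + Y(27) → 51
U(29) + 30 → 59
51 + 59 → 110
The first pair merged (V, S) ends up deepest, at depth 4.

4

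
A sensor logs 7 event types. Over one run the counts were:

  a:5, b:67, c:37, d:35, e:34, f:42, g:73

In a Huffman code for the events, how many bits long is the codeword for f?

Huffman merges, smallest pair first:
combine a(5), e(34) → 39
combine d(35), c(37) → 72
combine 39, f(42) → 81
combine b(67), 72 → 139
combine g(73), 81 → 154
combine 139, 154 → 293
The subtree containing f is merged 3 times, so code length = 3.

3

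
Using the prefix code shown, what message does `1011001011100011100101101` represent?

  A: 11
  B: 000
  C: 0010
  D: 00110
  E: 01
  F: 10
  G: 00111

FACAFGCAE

Read left to right; each codeword is recognised as soon as it completes (prefix code):
  10→F | 11→A | 0010→C | 11→A | 10→F | 00111→G | 0010→C | 11→A | 01→E
Decoded message: FACAFGCAE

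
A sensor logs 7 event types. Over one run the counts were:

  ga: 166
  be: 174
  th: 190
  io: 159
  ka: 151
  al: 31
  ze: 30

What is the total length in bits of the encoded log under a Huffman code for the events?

Greedily combine the two least-frequent nodes:
merge ze(30) and al(31): 61
merge 61 and ka(151): 212
merge io(159) and ga(166): 325
merge be(174) and th(190): 364
merge 212 and 325: 537
merge 364 and 537: 901
The encoded length is the sum of every internal node's weight: 61 + 212 + 325 + 364 + 537 + 901 = 2400 bits.

2400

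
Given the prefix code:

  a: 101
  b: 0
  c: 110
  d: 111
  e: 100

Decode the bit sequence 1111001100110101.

decbca

Read left to right; each codeword is recognised as soon as it completes (prefix code):
  111→d | 100→e | 110→c | 0→b | 110→c | 101→a
Decoded message: decbca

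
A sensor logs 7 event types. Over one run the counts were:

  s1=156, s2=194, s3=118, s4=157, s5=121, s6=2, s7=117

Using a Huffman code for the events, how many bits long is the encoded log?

Greedily combine the two least-frequent nodes:
s6(2) + s7(117) → 119
s3(118) + 119 → 237
s5(121) + s1(156) → 277
s4(157) + s2(194) → 351
237 + 277 → 514
351 + 514 → 865
Each symbol's bit-cost is frequency × depth; summing gives 2363 bits (equivalently 119 + 237 + 277 + 351 + 514 + 865).

2363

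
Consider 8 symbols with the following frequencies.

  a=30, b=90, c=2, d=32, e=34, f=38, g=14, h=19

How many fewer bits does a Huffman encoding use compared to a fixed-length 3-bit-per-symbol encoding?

Fixed-length: 3 bits × 259 symbols = 777 bits.
Huffman merges:
combine c(2), g(14) → 16
combine 16, h(19) → 35
combine a(30), d(32) → 62
combine e(34), 35 → 69
combine f(38), 62 → 100
combine 69, b(90) → 159
combine 100, 159 → 259
Huffman total = 16 + 35 + 62 + 69 + 100 + 159 + 259 = 700 bits.
Saving = 777 − 700 = 77 bits.

77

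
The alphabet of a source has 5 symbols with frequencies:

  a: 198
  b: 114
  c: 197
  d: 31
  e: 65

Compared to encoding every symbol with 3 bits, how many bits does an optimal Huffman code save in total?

509

Fixed-length: 3 bits × 605 symbols = 1815 bits.
Huffman merges:
merge d(31) and e(65): 96
merge 96 and b(114): 210
merge c(197) and a(198): 395
merge 210 and 395: 605
Huffman total = 96 + 210 + 395 + 605 = 1306 bits.
Saving = 1815 − 1306 = 509 bits.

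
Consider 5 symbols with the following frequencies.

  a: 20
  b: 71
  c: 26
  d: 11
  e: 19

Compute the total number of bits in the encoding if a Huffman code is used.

299

Merge the two smallest weights repeatedly:
combine d(11), e(19) → 30
combine a(20), c(26) → 46
combine 30, 46 → 76
combine b(71), 76 → 147
The encoded length is the sum of every internal node's weight: 30 + 46 + 76 + 147 = 299 bits.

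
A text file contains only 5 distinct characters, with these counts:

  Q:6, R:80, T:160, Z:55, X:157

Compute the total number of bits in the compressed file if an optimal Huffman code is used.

958

Build the Huffman tree bottom-up:
Q(6) + Z(55) → 61
61 + R(80) → 141
141 + X(157) → 298
T(160) + 298 → 458
Each symbol's bit-cost is frequency × depth; summing gives 958 bits (equivalently 61 + 141 + 298 + 458).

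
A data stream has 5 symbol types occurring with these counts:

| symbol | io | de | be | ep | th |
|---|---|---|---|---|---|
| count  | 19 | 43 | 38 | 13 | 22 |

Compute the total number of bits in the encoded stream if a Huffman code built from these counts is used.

Merge the two smallest weights repeatedly:
combine ep(13), io(19) → 32
combine th(22), 32 → 54
combine be(38), de(43) → 81
combine 54, 81 → 135
Each symbol's bit-cost is frequency × depth; summing gives 302 bits (equivalently 32 + 54 + 81 + 135).

302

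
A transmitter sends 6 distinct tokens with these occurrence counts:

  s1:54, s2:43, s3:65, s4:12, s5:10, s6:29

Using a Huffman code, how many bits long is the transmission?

499

Build the Huffman tree bottom-up:
combine s5(10), s4(12) → 22
combine 22, s6(29) → 51
combine s2(43), 51 → 94
combine s1(54), s3(65) → 119
combine 94, 119 → 213
Each symbol's bit-cost is frequency × depth; summing gives 499 bits (equivalently 22 + 51 + 94 + 119 + 213).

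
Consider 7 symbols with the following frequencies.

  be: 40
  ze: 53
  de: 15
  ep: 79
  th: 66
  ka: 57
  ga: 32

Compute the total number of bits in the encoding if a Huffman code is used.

928

Merge the two smallest weights repeatedly:
combine de(15), ga(32) → 47
combine be(40), 47 → 87
combine ze(53), ka(57) → 110
combine th(66), ep(79) → 145
combine 87, 110 → 197
combine 145, 197 → 342
The encoded length is the sum of every internal node's weight: 47 + 87 + 110 + 145 + 197 + 342 = 928 bits.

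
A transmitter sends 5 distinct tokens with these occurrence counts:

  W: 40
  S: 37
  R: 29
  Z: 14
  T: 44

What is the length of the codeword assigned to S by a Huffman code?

2

Repeatedly merge the two smallest:
combine Z(14), R(29) → 43
combine S(37), W(40) → 77
combine 43, T(44) → 87
combine 77, 87 → 164
S sits 2 levels below the root, so its codeword is 2 bits.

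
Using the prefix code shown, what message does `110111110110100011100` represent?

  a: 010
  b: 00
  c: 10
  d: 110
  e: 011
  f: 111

dfddcbfb

Read left to right; each codeword is recognised as soon as it completes (prefix code):
  110→d | 111→f | 110→d | 110→d | 10→c | 00→b | 111→f | 00→b
Decoded message: dfddcbfb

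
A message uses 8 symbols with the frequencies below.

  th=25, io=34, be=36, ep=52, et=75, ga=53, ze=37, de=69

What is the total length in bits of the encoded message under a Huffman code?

1127

Build the Huffman tree bottom-up:
th(25) + io(34) → 59
be(36) + ze(37) → 73
ep(52) + ga(53) → 105
59 + de(69) → 128
73 + et(75) → 148
105 + 128 → 233
148 + 233 → 381
Each symbol's bit-cost is frequency × depth; summing gives 1127 bits (equivalently 59 + 73 + 105 + 128 + 148 + 233 + 381).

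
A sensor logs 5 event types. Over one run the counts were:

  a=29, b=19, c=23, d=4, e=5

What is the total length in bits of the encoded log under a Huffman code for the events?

168

Greedily combine the two least-frequent nodes:
d(4) + e(5) → 9
9 + b(19) → 28
c(23) + 28 → 51
a(29) + 51 → 80
Total encoded bits = sum of merged weights = 9 + 28 + 51 + 80 = 168.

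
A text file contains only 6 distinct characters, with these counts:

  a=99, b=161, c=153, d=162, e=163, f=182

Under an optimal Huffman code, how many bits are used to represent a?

3

Build the tree from the bottom:
combine a(99), c(153) → 252
combine b(161), d(162) → 323
combine e(163), f(182) → 345
combine 252, 323 → 575
combine 345, 575 → 920
The subtree containing a is merged 3 times, so code length = 3.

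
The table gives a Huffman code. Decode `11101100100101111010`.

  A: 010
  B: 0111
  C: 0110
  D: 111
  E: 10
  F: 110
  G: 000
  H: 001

Read left to right; each codeword is recognised as soon as it completes (prefix code):
  111→D | 0110→C | 010→A | 010→A | 111→D | 10→E | 10→E
Decoded message: DCAADEE

DCAADEE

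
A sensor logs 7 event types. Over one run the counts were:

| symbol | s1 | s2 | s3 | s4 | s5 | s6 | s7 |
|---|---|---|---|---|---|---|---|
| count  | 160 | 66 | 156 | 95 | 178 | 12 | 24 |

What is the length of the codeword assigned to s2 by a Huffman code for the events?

4

Repeatedly merge the two smallest:
combine s6(12), s7(24) → 36
combine 36, s2(66) → 102
combine s4(95), 102 → 197
combine s3(156), s1(160) → 316
combine s5(178), 197 → 375
combine 316, 375 → 691
s2's leaf is at depth 4, giving a 4-bit codeword.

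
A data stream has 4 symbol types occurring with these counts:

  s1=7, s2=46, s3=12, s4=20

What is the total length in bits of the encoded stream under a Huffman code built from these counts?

Build the Huffman tree bottom-up:
s1(7) + s3(12) → 19
19 + s4(20) → 39
39 + s2(46) → 85
Each symbol's bit-cost is frequency × depth; summing gives 143 bits (equivalently 19 + 39 + 85).

143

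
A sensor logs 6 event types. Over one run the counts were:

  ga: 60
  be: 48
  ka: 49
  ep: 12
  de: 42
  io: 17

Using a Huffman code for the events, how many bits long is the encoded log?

Build the Huffman tree bottom-up:
merge ep(12) and io(17): 29
merge 29 and de(42): 71
merge be(48) and ka(49): 97
merge ga(60) and 71: 131
merge 97 and 131: 228
Total encoded bits = sum of merged weights = 29 + 71 + 97 + 131 + 228 = 556.

556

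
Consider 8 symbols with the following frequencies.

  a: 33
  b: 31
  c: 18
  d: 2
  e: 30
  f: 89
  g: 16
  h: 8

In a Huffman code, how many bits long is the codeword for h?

Repeatedly merge the two smallest:
combine d(2), h(8) → 10
combine 10, g(16) → 26
combine c(18), 26 → 44
combine e(30), b(31) → 61
combine a(33), 44 → 77
combine 61, 77 → 138
combine f(89), 138 → 227
h sits 6 levels below the root, so its codeword is 6 bits.

6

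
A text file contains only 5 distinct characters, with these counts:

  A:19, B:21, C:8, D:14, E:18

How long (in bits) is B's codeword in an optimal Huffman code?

Huffman merges, smallest pair first:
merge C(8) and D(14): 22
merge E(18) and A(19): 37
merge B(21) and 22: 43
merge 37 and 43: 80
B sits 2 levels below the root, so its codeword is 2 bits.

2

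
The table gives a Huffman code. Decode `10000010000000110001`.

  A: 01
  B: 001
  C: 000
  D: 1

Read left to right; each codeword is recognised as soon as it completes (prefix code):
  1→D | 000→C | 001→B | 000→C | 000→C | 01→A | 1→D | 000→C | 1→D
Decoded message: DCBCCADCD

DCBCCADCD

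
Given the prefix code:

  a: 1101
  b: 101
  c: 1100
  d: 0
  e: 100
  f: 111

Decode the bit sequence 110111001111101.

Read left to right; each codeword is recognised as soon as it completes (prefix code):
  1101→a | 1100→c | 111→f | 1101→a
Decoded message: acfa

acfa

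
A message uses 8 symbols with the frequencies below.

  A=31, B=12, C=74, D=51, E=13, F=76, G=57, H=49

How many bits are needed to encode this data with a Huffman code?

Greedily combine the two least-frequent nodes:
B(12) + E(13) → 25
25 + A(31) → 56
H(49) + D(51) → 100
56 + G(57) → 113
C(74) + F(76) → 150
100 + 113 → 213
150 + 213 → 363
Each symbol's bit-cost is frequency × depth; summing gives 1020 bits (equivalently 25 + 56 + 100 + 113 + 150 + 213 + 363).

1020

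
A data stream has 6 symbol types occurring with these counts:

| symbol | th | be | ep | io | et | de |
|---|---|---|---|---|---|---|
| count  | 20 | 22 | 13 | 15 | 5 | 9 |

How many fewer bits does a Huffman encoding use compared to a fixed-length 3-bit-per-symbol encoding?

43

Fixed-length: 3 bits × 84 symbols = 252 bits.
Huffman merges:
merge et(5) and de(9): 14
merge ep(13) and 14: 27
merge io(15) and th(20): 35
merge be(22) and 27: 49
merge 35 and 49: 84
Huffman total = 14 + 27 + 35 + 49 + 84 = 209 bits.
Saving = 252 − 209 = 43 bits.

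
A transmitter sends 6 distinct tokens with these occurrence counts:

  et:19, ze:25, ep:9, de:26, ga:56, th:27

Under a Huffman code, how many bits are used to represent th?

Huffman merges, smallest pair first:
combine ep(9), et(19) → 28
combine ze(25), de(26) → 51
combine th(27), 28 → 55
combine 51, 55 → 106
combine ga(56), 106 → 162
th sits 3 levels below the root, so its codeword is 3 bits.

3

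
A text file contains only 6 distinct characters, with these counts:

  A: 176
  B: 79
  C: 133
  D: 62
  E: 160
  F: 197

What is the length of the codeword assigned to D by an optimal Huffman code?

Huffman merges, smallest pair first:
combine D(62), B(79) → 141
combine C(133), 141 → 274
combine E(160), A(176) → 336
combine F(197), 274 → 471
combine 336, 471 → 807
D's leaf is at depth 4, giving a 4-bit codeword.

4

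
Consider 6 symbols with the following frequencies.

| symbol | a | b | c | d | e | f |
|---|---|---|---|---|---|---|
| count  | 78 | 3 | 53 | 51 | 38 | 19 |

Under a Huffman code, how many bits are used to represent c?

2

Repeatedly merge the two smallest:
combine b(3), f(19) → 22
combine 22, e(38) → 60
combine d(51), c(53) → 104
combine 60, a(78) → 138
combine 104, 138 → 242
The subtree containing c is merged 2 times, so code length = 2.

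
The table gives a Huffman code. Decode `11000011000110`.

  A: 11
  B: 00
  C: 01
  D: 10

ABBABCD

Read left to right; each codeword is recognised as soon as it completes (prefix code):
  11→A | 00→B | 00→B | 11→A | 00→B | 01→C | 10→D
Decoded message: ABBABCD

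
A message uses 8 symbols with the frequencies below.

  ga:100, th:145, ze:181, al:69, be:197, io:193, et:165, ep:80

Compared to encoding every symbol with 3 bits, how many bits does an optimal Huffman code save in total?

48

Fixed-length: 3 bits × 1130 symbols = 3390 bits.
Huffman merges:
merge al(69) and ep(80): 149
merge ga(100) and th(145): 245
merge 149 and et(165): 314
merge ze(181) and io(193): 374
merge be(197) and 245: 442
merge 314 and 374: 688
merge 442 and 688: 1130
Huffman total = 149 + 245 + 314 + 374 + 442 + 688 + 1130 = 3342 bits.
Saving = 3390 − 3342 = 48 bits.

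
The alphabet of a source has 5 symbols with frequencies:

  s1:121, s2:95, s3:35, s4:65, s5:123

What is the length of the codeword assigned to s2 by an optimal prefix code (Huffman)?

Repeatedly merge the two smallest:
s3(35) + s4(65) → 100
s2(95) + 100 → 195
s1(121) + s5(123) → 244
195 + 244 → 439
The subtree containing s2 is merged 2 times, so code length = 2.

2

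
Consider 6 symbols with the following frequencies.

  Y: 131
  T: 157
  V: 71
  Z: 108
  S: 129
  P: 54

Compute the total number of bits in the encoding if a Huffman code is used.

1658

Build the Huffman tree bottom-up:
P(54) + V(71) → 125
Z(108) + 125 → 233
S(129) + Y(131) → 260
T(157) + 233 → 390
260 + 390 → 650
Total encoded bits = sum of merged weights = 125 + 233 + 260 + 390 + 650 = 1658.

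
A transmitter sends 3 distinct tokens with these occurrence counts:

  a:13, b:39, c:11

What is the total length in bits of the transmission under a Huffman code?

87

Build the Huffman tree bottom-up:
combine c(11), a(13) → 24
combine 24, b(39) → 63
Each symbol's bit-cost is frequency × depth; summing gives 87 bits (equivalently 24 + 63).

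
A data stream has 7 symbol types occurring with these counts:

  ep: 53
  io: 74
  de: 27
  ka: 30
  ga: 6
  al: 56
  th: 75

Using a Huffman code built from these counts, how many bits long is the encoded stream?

847

Merge the two smallest weights repeatedly:
merge ga(6) and de(27): 33
merge ka(30) and 33: 63
merge ep(53) and al(56): 109
merge 63 and io(74): 137
merge th(75) and 109: 184
merge 137 and 184: 321
Total encoded bits = sum of merged weights = 33 + 63 + 109 + 137 + 184 + 321 = 847.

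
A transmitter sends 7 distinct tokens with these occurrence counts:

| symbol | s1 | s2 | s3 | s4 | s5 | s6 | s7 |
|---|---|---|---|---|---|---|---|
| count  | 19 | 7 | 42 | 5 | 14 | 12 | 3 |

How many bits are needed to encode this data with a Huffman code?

Merge the two smallest weights repeatedly:
combine s7(3), s4(5) → 8
combine s2(7), 8 → 15
combine s6(12), s5(14) → 26
combine 15, s1(19) → 34
combine 26, 34 → 60
combine s3(42), 60 → 102
Each symbol's bit-cost is frequency × depth; summing gives 245 bits (equivalently 8 + 15 + 26 + 34 + 60 + 102).

245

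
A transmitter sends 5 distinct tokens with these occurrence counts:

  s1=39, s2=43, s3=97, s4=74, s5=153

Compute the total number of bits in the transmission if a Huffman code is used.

894

Merge the two smallest weights repeatedly:
s1(39) + s2(43) → 82
s4(74) + 82 → 156
s3(97) + s5(153) → 250
156 + 250 → 406
Total encoded bits = sum of merged weights = 82 + 156 + 250 + 406 = 894.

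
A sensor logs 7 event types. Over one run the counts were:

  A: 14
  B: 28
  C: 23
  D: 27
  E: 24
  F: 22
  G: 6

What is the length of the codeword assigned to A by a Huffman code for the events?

Repeatedly merge the two smallest:
merge G(6) and A(14): 20
merge 20 and F(22): 42
merge C(23) and E(24): 47
merge D(27) and B(28): 55
merge 42 and 47: 89
merge 55 and 89: 144
A sits 4 levels below the root, so its codeword is 4 bits.

4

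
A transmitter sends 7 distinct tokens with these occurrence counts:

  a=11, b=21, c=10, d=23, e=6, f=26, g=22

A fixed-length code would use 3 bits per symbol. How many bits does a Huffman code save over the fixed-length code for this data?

Fixed-length: 3 bits × 119 symbols = 357 bits.
Huffman merges:
e(6) + c(10) → 16
a(11) + 16 → 27
b(21) + g(22) → 43
d(23) + f(26) → 49
27 + 43 → 70
49 + 70 → 119
Huffman total = 16 + 27 + 43 + 49 + 70 + 119 = 324 bits.
Saving = 357 − 324 = 33 bits.

33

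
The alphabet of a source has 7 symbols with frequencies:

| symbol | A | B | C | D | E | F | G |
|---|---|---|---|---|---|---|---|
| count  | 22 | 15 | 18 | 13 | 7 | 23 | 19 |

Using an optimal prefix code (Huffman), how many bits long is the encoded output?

Greedily combine the two least-frequent nodes:
merge E(7) and D(13): 20
merge B(15) and C(18): 33
merge G(19) and 20: 39
merge A(22) and F(23): 45
merge 33 and 39: 72
merge 45 and 72: 117
Total encoded bits = sum of merged weights = 20 + 33 + 39 + 45 + 72 + 117 = 326.

326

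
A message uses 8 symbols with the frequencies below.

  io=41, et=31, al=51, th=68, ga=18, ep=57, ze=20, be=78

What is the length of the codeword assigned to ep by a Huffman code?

3

Huffman merges, smallest pair first:
merge ga(18) and ze(20): 38
merge et(31) and 38: 69
merge io(41) and al(51): 92
merge ep(57) and th(68): 125
merge 69 and be(78): 147
merge 92 and 125: 217
merge 147 and 217: 364
The subtree containing ep is merged 3 times, so code length = 3.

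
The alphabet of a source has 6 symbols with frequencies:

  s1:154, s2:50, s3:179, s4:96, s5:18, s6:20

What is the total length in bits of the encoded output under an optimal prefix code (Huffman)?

Merge the two smallest weights repeatedly:
merge s5(18) and s6(20): 38
merge 38 and s2(50): 88
merge 88 and s4(96): 184
merge s1(154) and s3(179): 333
merge 184 and 333: 517
The encoded length is the sum of every internal node's weight: 38 + 88 + 184 + 333 + 517 = 1160 bits.

1160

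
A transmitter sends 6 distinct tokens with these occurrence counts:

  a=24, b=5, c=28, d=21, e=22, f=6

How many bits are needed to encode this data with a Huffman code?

255

Build the Huffman tree bottom-up:
merge b(5) and f(6): 11
merge 11 and d(21): 32
merge e(22) and a(24): 46
merge c(28) and 32: 60
merge 46 and 60: 106
Each symbol's bit-cost is frequency × depth; summing gives 255 bits (equivalently 11 + 32 + 46 + 60 + 106).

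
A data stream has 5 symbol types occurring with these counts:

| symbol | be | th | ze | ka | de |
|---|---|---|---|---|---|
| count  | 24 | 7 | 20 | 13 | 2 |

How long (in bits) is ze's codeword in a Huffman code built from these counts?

2

Huffman merges, smallest pair first:
merge de(2) and th(7): 9
merge 9 and ka(13): 22
merge ze(20) and 22: 42
merge be(24) and 42: 66
ze sits 2 levels below the root, so its codeword is 2 bits.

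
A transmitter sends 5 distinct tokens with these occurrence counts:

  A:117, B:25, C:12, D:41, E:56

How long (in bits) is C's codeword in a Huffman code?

Huffman merges, smallest pair first:
C(12) + B(25) → 37
37 + D(41) → 78
E(56) + 78 → 134
A(117) + 134 → 251
C's leaf is at depth 4, giving a 4-bit codeword.

4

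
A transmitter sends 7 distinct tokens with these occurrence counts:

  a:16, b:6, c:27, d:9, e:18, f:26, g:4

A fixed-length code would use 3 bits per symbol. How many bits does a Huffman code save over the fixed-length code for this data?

43

Fixed-length: 3 bits × 106 symbols = 318 bits.
Huffman merges:
merge g(4) and b(6): 10
merge d(9) and 10: 19
merge a(16) and e(18): 34
merge 19 and f(26): 45
merge c(27) and 34: 61
merge 45 and 61: 106
Huffman total = 10 + 19 + 34 + 45 + 61 + 106 = 275 bits.
Saving = 318 − 275 = 43 bits.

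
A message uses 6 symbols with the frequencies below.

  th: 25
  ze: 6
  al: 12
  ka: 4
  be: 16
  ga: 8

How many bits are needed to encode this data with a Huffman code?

Build the Huffman tree bottom-up:
combine ka(4), ze(6) → 10
combine ga(8), 10 → 18
combine al(12), be(16) → 28
combine 18, th(25) → 43
combine 28, 43 → 71
Each symbol's bit-cost is frequency × depth; summing gives 170 bits (equivalently 10 + 18 + 28 + 43 + 71).

170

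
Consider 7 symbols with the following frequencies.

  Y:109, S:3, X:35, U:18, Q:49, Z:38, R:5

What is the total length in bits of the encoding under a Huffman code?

Merge the two smallest weights repeatedly:
merge S(3) and R(5): 8
merge 8 and U(18): 26
merge 26 and X(35): 61
merge Z(38) and Q(49): 87
merge 61 and 87: 148
merge Y(109) and 148: 257
Each symbol's bit-cost is frequency × depth; summing gives 587 bits (equivalently 8 + 26 + 61 + 87 + 148 + 257).

587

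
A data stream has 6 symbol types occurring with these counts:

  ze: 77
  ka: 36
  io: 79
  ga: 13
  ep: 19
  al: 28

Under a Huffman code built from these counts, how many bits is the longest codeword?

Merge the two lowest-weight nodes at each step:
merge ga(13) and ep(19): 32
merge al(28) and 32: 60
merge ka(36) and 60: 96
merge ze(77) and io(79): 156
merge 96 and 156: 252
The first pair merged (ga, ep) ends up deepest, at depth 4.

4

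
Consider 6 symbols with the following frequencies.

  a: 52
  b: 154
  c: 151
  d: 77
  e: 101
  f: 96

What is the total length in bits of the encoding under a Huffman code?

Build the Huffman tree bottom-up:
a(52) + d(77) → 129
f(96) + e(101) → 197
129 + c(151) → 280
b(154) + 197 → 351
280 + 351 → 631
The encoded length is the sum of every internal node's weight: 129 + 197 + 280 + 351 + 631 = 1588 bits.

1588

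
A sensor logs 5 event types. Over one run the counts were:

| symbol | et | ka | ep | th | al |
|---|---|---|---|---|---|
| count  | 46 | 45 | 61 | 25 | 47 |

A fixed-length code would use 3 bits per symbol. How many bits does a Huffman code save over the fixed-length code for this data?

Fixed-length: 3 bits × 224 symbols = 672 bits.
Huffman merges:
th(25) + ka(45) → 70
et(46) + al(47) → 93
ep(61) + 70 → 131
93 + 131 → 224
Huffman total = 70 + 93 + 131 + 224 = 518 bits.
Saving = 672 − 518 = 154 bits.

154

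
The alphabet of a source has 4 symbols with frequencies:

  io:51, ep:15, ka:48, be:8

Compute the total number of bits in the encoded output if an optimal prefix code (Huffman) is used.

Greedily combine the two least-frequent nodes:
combine be(8), ep(15) → 23
combine 23, ka(48) → 71
combine io(51), 71 → 122
Each symbol's bit-cost is frequency × depth; summing gives 216 bits (equivalently 23 + 71 + 122).

216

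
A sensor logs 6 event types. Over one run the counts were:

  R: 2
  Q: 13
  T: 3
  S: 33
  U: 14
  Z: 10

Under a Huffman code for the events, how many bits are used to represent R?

Build the tree from the bottom:
R(2) + T(3) → 5
5 + Z(10) → 15
Q(13) + U(14) → 27
15 + 27 → 42
S(33) + 42 → 75
R's leaf is at depth 4, giving a 4-bit codeword.

4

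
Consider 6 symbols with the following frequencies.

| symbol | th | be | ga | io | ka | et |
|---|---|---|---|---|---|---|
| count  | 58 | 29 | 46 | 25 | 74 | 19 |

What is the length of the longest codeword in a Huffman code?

Merge the two lowest-weight nodes at each step:
et(19) + io(25) → 44
be(29) + 44 → 73
ga(46) + th(58) → 104
73 + ka(74) → 147
104 + 147 → 251
The first pair merged (et, io) ends up deepest, at depth 4.

4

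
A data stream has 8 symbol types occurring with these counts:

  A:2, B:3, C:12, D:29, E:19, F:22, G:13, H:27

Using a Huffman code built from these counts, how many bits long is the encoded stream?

Merge the two smallest weights repeatedly:
combine A(2), B(3) → 5
combine 5, C(12) → 17
combine G(13), 17 → 30
combine E(19), F(22) → 41
combine H(27), D(29) → 56
combine 30, 41 → 71
combine 56, 71 → 127
The encoded length is the sum of every internal node's weight: 5 + 17 + 30 + 41 + 56 + 71 + 127 = 347 bits.

347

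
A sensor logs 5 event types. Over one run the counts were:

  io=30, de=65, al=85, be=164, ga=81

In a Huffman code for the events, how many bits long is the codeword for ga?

2

Repeatedly merge the two smallest:
combine io(30), de(65) → 95
combine ga(81), al(85) → 166
combine 95, be(164) → 259
combine 166, 259 → 425
The subtree containing ga is merged 2 times, so code length = 2.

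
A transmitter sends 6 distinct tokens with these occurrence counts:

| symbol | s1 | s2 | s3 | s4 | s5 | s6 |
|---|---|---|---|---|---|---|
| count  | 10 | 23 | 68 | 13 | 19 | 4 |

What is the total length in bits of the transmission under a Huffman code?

Merge the two smallest weights repeatedly:
s6(4) + s1(10) → 14
s4(13) + 14 → 27
s5(19) + s2(23) → 42
27 + 42 → 69
s3(68) + 69 → 137
Total encoded bits = sum of merged weights = 14 + 27 + 42 + 69 + 137 = 289.

289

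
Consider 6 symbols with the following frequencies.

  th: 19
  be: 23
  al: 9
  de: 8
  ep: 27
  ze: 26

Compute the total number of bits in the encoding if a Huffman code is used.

277

Merge the two smallest weights repeatedly:
de(8) + al(9) → 17
17 + th(19) → 36
be(23) + ze(26) → 49
ep(27) + 36 → 63
49 + 63 → 112
Total encoded bits = sum of merged weights = 17 + 36 + 49 + 63 + 112 = 277.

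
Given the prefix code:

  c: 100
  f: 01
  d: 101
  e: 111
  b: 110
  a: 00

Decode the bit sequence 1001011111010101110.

cdedffb

Read left to right; each codeword is recognised as soon as it completes (prefix code):
  100→c | 101→d | 111→e | 101→d | 01→f | 01→f | 110→b
Decoded message: cdedffb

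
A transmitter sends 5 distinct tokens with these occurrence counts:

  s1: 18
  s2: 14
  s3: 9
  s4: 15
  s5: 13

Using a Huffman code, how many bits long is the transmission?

Greedily combine the two least-frequent nodes:
combine s3(9), s5(13) → 22
combine s2(14), s4(15) → 29
combine s1(18), 22 → 40
combine 29, 40 → 69
The encoded length is the sum of every internal node's weight: 22 + 29 + 40 + 69 = 160 bits.

160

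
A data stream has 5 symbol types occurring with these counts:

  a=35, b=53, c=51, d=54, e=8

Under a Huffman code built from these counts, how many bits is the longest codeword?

3

Merge the two lowest-weight nodes at each step:
combine e(8), a(35) → 43
combine 43, c(51) → 94
combine b(53), d(54) → 107
combine 94, 107 → 201
The rarest symbols sit at the bottom; the longest codeword is 3 bits.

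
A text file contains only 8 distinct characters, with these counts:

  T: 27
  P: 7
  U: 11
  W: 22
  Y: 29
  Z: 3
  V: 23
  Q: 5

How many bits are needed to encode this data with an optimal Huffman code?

Merge the two smallest weights repeatedly:
merge Z(3) and Q(5): 8
merge P(7) and 8: 15
merge U(11) and 15: 26
merge W(22) and V(23): 45
merge 26 and T(27): 53
merge Y(29) and 45: 74
merge 53 and 74: 127
Total encoded bits = sum of merged weights = 8 + 15 + 26 + 45 + 53 + 74 + 127 = 348.

348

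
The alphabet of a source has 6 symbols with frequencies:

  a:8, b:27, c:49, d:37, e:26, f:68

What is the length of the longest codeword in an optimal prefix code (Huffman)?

Merge the two lowest-weight nodes at each step:
a(8) + e(26) → 34
b(27) + 34 → 61
d(37) + c(49) → 86
61 + f(68) → 129
86 + 129 → 215
The rarest symbols sit at the bottom; the longest codeword is 4 bits.

4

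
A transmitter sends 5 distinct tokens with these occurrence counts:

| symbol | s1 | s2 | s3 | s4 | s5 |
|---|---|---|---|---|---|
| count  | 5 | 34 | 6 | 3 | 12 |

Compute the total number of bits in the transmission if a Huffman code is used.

Build the Huffman tree bottom-up:
combine s4(3), s1(5) → 8
combine s3(6), 8 → 14
combine s5(12), 14 → 26
combine 26, s2(34) → 60
The encoded length is the sum of every internal node's weight: 8 + 14 + 26 + 60 = 108 bits.

108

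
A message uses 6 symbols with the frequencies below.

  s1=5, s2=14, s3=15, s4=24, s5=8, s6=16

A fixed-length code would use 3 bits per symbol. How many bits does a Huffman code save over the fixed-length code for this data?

Fixed-length: 3 bits × 82 symbols = 246 bits.
Huffman merges:
combine s1(5), s5(8) → 13
combine 13, s2(14) → 27
combine s3(15), s6(16) → 31
combine s4(24), 27 → 51
combine 31, 51 → 82
Huffman total = 13 + 27 + 31 + 51 + 82 = 204 bits.
Saving = 246 − 204 = 42 bits.

42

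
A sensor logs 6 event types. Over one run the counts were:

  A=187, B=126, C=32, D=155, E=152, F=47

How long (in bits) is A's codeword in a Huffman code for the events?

2

Build the tree from the bottom:
merge C(32) and F(47): 79
merge 79 and B(126): 205
merge E(152) and D(155): 307
merge A(187) and 205: 392
merge 307 and 392: 699
The subtree containing A is merged 2 times, so code length = 2.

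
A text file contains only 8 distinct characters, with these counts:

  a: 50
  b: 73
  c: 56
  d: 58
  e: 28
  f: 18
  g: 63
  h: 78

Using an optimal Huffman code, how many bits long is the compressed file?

1240

Build the Huffman tree bottom-up:
f(18) + e(28) → 46
46 + a(50) → 96
c(56) + d(58) → 114
g(63) + b(73) → 136
h(78) + 96 → 174
114 + 136 → 250
174 + 250 → 424
Each symbol's bit-cost is frequency × depth; summing gives 1240 bits (equivalently 46 + 96 + 114 + 136 + 174 + 250 + 424).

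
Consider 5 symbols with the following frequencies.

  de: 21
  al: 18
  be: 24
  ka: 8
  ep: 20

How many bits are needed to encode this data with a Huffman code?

208

Merge the two smallest weights repeatedly:
combine ka(8), al(18) → 26
combine ep(20), de(21) → 41
combine be(24), 26 → 50
combine 41, 50 → 91
Each symbol's bit-cost is frequency × depth; summing gives 208 bits (equivalently 26 + 41 + 50 + 91).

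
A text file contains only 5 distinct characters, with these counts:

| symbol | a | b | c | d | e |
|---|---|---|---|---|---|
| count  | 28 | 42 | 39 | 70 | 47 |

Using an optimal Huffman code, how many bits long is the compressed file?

Merge the two smallest weights repeatedly:
merge a(28) and c(39): 67
merge b(42) and e(47): 89
merge 67 and d(70): 137
merge 89 and 137: 226
Each symbol's bit-cost is frequency × depth; summing gives 519 bits (equivalently 67 + 89 + 137 + 226).

519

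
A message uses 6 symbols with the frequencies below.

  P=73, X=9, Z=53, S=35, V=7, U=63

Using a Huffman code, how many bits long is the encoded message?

Greedily combine the two least-frequent nodes:
merge V(7) and X(9): 16
merge 16 and S(35): 51
merge 51 and Z(53): 104
merge U(63) and P(73): 136
merge 104 and 136: 240
Total encoded bits = sum of merged weights = 16 + 51 + 104 + 136 + 240 = 547.

547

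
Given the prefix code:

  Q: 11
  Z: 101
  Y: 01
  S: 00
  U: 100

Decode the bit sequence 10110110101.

Read left to right; each codeword is recognised as soon as it completes (prefix code):
  101→Z | 101→Z | 101→Z | 01→Y
Decoded message: ZZZY

ZZZY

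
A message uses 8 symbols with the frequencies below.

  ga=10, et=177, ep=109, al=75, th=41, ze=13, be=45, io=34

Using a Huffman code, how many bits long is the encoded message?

1306

Greedily combine the two least-frequent nodes:
ga(10) + ze(13) → 23
23 + io(34) → 57
th(41) + be(45) → 86
57 + al(75) → 132
86 + ep(109) → 195
132 + et(177) → 309
195 + 309 → 504
Total encoded bits = sum of merged weights = 23 + 57 + 86 + 132 + 195 + 309 + 504 = 1306.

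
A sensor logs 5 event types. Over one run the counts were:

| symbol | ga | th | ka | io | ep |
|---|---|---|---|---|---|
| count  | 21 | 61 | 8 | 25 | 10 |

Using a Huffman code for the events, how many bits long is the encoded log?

246

Merge the two smallest weights repeatedly:
ka(8) + ep(10) → 18
18 + ga(21) → 39
io(25) + 39 → 64
th(61) + 64 → 125
Each symbol's bit-cost is frequency × depth; summing gives 246 bits (equivalently 18 + 39 + 64 + 125).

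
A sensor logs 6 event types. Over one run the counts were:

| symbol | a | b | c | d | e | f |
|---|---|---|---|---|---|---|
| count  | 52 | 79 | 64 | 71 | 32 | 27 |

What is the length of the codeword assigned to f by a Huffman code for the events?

Build the tree from the bottom:
merge f(27) and e(32): 59
merge a(52) and 59: 111
merge c(64) and d(71): 135
merge b(79) and 111: 190
merge 135 and 190: 325
f's leaf is at depth 4, giving a 4-bit codeword.

4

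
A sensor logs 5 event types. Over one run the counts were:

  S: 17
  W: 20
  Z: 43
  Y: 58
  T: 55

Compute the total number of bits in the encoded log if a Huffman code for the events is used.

423

Build the Huffman tree bottom-up:
combine S(17), W(20) → 37
combine 37, Z(43) → 80
combine T(55), Y(58) → 113
combine 80, 113 → 193
Each symbol's bit-cost is frequency × depth; summing gives 423 bits (equivalently 37 + 80 + 113 + 193).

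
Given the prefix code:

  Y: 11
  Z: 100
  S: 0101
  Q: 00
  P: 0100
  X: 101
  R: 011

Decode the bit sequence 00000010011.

QQQZY

Read left to right; each codeword is recognised as soon as it completes (prefix code):
  00→Q | 00→Q | 00→Q | 100→Z | 11→Y
Decoded message: QQQZY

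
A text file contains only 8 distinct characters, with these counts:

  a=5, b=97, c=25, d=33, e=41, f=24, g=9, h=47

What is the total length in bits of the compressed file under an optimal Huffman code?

751

Greedily combine the two least-frequent nodes:
merge a(5) and g(9): 14
merge 14 and f(24): 38
merge c(25) and d(33): 58
merge 38 and e(41): 79
merge h(47) and 58: 105
merge 79 and b(97): 176
merge 105 and 176: 281
The encoded length is the sum of every internal node's weight: 14 + 38 + 58 + 79 + 105 + 176 + 281 = 751 bits.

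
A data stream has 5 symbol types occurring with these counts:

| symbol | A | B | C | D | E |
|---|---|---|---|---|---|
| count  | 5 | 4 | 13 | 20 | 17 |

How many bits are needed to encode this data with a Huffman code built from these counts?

Build the Huffman tree bottom-up:
B(4) + A(5) → 9
9 + C(13) → 22
E(17) + D(20) → 37
22 + 37 → 59
The encoded length is the sum of every internal node's weight: 9 + 22 + 37 + 59 = 127 bits.

127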